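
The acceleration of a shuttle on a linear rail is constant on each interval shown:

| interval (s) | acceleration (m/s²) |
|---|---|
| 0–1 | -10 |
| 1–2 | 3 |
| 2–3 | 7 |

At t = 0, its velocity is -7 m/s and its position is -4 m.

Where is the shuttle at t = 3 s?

-42 m

On each constant-a segment, Δv = aΔt and Δx = v₀Δt + ½aΔt²; chain segment to segment.
0–1 s: v starts -7 m/s; Δx = -7·1 + ½·-10·1² = -12 m; v ends -17 m/s.
1–2 s: v starts -17 m/s; Δx = -17·1 + ½·3·1² = -15.5 m; v ends -14 m/s.
2–3 s: v starts -14 m/s; Δx = -14·1 + ½·7·1² = -10.5 m; v ends -7 m/s.
x(3) = -4 + Σ Δx = -42 m.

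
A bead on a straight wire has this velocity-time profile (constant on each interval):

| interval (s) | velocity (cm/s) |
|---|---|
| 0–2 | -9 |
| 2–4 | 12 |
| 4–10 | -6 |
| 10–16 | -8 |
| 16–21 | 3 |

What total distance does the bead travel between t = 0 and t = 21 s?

Distance (not displacement) is the total path length: add the absolute areas under v-t.
0–2 s: |-9| × 2 = 18 cm
2–4 s: |12| × 2 = 24 cm
4–10 s: |-6| × 6 = 36 cm
10–16 s: |-8| × 6 = 48 cm
16–21 s: |3| × 5 = 15 cm
Total distance = 141 cm

141 cm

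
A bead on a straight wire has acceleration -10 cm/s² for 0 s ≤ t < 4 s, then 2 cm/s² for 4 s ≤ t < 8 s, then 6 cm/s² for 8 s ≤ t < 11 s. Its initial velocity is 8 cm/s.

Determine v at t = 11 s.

-6 cm/s

Δv equals the area under the a-t graph; then v = v₀ + Δv.
0–4 s: -10 × 4 = -40 cm/s
4–8 s: 2 × 4 = 8 cm/s
8–11 s: 6 × 3 = 18 cm/s
Δv = -14 cm/s, so v(11) = 8 + (-14) = -6 cm/s.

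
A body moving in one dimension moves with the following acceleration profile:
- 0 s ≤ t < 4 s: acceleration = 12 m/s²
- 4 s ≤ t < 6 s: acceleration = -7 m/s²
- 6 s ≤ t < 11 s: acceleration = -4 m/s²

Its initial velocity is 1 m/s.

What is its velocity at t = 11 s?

Δv equals the area under the a-t graph; then v = v₀ + Δv.
0–4 s: 12 × 4 = 48 m/s
4–6 s: -7 × 2 = -14 m/s
6–11 s: -4 × 5 = -20 m/s
Δv = 14 m/s, so v(11) = 1 + (14) = 15 m/s.

15 m/s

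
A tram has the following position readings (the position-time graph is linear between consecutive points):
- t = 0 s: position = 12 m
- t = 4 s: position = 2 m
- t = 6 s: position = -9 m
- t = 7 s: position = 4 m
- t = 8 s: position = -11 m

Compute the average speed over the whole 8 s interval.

Average speed = (total path length)/(elapsed time); on a piecewise-linear x-t graph the path length is Σ|Δx|.
0–4 s: |Δx| = |2 − 12| = 10 m
4–6 s: |Δx| = |-9 − 2| = 11 m
6–7 s: |Δx| = |4 − -9| = 13 m
7–8 s: |Δx| = |-11 − 4| = 15 m
Total path = 49 m; average speed = 49/8 = 6.125 m/s.

6.125 m/s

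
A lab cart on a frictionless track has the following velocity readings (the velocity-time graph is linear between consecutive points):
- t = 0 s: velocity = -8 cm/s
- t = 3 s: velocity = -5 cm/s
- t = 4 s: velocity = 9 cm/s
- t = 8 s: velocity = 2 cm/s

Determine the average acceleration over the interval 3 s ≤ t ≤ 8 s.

Average acceleration = Δv/Δt = (2 − -5)/(8 − 3) = 1.4 cm/s².

1.4 cm/s²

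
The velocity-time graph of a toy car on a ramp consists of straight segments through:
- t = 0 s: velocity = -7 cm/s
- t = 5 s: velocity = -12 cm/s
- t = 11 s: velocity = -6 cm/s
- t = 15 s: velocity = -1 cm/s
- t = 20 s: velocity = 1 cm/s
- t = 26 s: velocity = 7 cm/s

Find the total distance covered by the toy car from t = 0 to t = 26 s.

142 cm

Total distance travelled is ∫|v| dt — sum the magnitudes of each area piece.
0–5 s: |½(-7 + -12)(5)| = 47.5 cm
5–11 s: |½(-12 + -6)(6)| = 54 cm
11–15 s: |½(-6 + -1)(4)| = 14 cm
15–20 s: v = 0 at t = 17.5 s; triangle areas 1.25 + 1.25 = 2.5 cm
20–26 s: |½(1 + 7)(6)| = 24 cm
Total distance = 142 cm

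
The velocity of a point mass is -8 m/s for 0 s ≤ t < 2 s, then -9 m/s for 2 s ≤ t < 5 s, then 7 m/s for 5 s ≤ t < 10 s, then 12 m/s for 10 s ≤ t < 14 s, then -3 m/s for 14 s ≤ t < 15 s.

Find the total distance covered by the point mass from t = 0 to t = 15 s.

Total distance travelled is ∫|v| dt — sum the magnitudes of each area piece.
0–2 s: |-8| × 2 = 16 m
2–5 s: |-9| × 3 = 27 m
5–10 s: |7| × 5 = 35 m
10–14 s: |12| × 4 = 48 m
14–15 s: |-3| × 1 = 3 m
Total distance = 129 m

129 m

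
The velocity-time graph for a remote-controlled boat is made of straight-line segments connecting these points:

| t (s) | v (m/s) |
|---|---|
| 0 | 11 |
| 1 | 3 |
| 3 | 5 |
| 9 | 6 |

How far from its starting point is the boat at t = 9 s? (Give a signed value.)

Net displacement equals the area under the velocity-time graph (areas below the axis count negative).
0–1 s: ½(11 + 3)(1) = 7 m
1–3 s: ½(3 + 5)(2) = 8 m
3–9 s: ½(5 + 6)(6) = 33 m
Net displacement = 48 m

48 m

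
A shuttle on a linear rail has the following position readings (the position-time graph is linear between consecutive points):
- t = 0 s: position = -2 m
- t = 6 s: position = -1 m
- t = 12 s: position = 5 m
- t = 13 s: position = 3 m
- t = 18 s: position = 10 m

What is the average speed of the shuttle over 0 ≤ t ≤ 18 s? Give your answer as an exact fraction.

8/9 m/s

Average speed = (total path length)/(elapsed time); on a piecewise-linear x-t graph the path length is Σ|Δx|.
0–6 s: |Δx| = |-1 − -2| = 1 m
6–12 s: |Δx| = |5 − -1| = 6 m
12–13 s: |Δx| = |3 − 5| = 2 m
13–18 s: |Δx| = |10 − 3| = 7 m
Total path = 16 m; average speed = 16/18 = 8/9 m/s.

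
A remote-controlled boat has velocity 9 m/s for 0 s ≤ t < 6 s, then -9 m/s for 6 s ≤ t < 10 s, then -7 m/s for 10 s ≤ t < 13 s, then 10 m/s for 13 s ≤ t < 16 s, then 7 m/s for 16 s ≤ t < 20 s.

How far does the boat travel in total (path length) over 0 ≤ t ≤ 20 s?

Distance (not displacement) is the total path length: add the absolute areas under v-t.
0–6 s: |9| × 6 = 54 m
6–10 s: |-9| × 4 = 36 m
10–13 s: |-7| × 3 = 21 m
13–16 s: |10| × 3 = 30 m
16–20 s: |7| × 4 = 28 m
Total distance = 169 m

169 m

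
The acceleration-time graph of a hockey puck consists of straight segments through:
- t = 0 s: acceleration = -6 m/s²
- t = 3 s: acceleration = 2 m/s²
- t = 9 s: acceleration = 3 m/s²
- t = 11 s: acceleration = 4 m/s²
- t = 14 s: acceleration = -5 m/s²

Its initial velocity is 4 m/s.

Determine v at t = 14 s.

18.5 m/s

Δv equals the area under the a-t graph; then v = v₀ + Δv.
0–3 s: ½(-6 + 2)(3) = -6 m/s
3–9 s: ½(2 + 3)(6) = 15 m/s
9–11 s: ½(3 + 4)(2) = 7 m/s
11–14 s: ½(4 + -5)(3) = -1.5 m/s
Δv = 14.5 m/s, so v(14) = 4 + (14.5) = 18.5 m/s.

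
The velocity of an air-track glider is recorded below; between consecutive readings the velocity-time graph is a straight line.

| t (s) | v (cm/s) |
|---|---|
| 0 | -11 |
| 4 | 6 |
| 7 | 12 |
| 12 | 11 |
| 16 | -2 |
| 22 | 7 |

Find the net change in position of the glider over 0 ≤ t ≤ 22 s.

Net displacement equals the area under the velocity-time graph (areas below the axis count negative).
0–4 s: ½(-11 + 6)(4) = -10 cm
4–7 s: ½(6 + 12)(3) = 27 cm
7–12 s: ½(12 + 11)(5) = 57.5 cm
12–16 s: ½(11 + -2)(4) = 18 cm
16–22 s: ½(-2 + 7)(6) = 15 cm
Net displacement = 107.5 cm

107.5 cm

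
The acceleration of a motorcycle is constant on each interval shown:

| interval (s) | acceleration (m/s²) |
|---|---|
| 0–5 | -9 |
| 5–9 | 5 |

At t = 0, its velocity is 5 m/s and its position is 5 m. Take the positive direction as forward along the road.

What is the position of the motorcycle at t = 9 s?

On each constant-a segment, Δv = aΔt and Δx = v₀Δt + ½aΔt²; chain segment to segment.
0–5 s: v starts 5 m/s; Δx = 5·5 + ½·-9·5² = -87.5 m; v ends -40 m/s.
5–9 s: v starts -40 m/s; Δx = -40·4 + ½·5·4² = -120 m; v ends -20 m/s.
x(9) = 5 + Σ Δx = -202.5 m.

-202.5 m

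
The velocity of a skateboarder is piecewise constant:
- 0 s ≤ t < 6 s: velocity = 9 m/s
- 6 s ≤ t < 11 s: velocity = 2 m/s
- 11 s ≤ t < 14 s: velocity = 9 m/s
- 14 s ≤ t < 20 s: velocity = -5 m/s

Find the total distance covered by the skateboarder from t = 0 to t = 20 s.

Total distance travelled is ∫|v| dt — sum the magnitudes of each area piece.
0–6 s: |9| × 6 = 54 m
6–11 s: |2| × 5 = 10 m
11–14 s: |9| × 3 = 27 m
14–20 s: |-5| × 6 = 30 m
Total distance = 121 m

121 m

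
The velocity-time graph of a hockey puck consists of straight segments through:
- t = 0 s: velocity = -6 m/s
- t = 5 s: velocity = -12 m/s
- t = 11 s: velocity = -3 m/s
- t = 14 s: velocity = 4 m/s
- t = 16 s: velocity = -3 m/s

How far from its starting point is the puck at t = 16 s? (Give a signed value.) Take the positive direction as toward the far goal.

-87.5 m

Net displacement equals the area under the velocity-time graph (areas below the axis count negative).
0–5 s: ½(-6 + -12)(5) = -45 m
5–11 s: ½(-12 + -3)(6) = -45 m
11–14 s: ½(-3 + 4)(3) = 1.5 m
14–16 s: ½(4 + -3)(2) = 1 m
Net displacement = -87.5 m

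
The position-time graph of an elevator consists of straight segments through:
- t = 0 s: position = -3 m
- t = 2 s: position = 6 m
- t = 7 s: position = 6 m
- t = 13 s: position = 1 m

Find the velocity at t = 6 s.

Velocity is the slope of the x-t graph on 2–7 s: (6 − 6)/(7 − 2) = 0 m/s.

0 m/s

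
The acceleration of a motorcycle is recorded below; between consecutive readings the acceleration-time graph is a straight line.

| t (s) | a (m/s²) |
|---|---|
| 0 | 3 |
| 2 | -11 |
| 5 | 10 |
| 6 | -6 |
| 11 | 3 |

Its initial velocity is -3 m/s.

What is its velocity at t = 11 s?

-18 m/s

Δv equals the area under the a-t graph; then v = v₀ + Δv.
0–2 s: ½(3 + -11)(2) = -8 m/s
2–5 s: ½(-11 + 10)(3) = -1.5 m/s
5–6 s: ½(10 + -6)(1) = 2 m/s
6–11 s: ½(-6 + 3)(5) = -7.5 m/s
Δv = -15 m/s, so v(11) = -3 + (-15) = -18 m/s.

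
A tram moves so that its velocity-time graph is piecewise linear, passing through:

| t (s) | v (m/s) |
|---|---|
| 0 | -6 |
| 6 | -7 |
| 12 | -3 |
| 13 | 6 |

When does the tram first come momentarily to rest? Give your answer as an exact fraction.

v changes sign on 12–13 s (from -3 to 6); the graph is linear there, so v = 0 at t = 12 + (3)·(13 − 12)/(6 − -3) = 37/3 s.

t = 37/3 s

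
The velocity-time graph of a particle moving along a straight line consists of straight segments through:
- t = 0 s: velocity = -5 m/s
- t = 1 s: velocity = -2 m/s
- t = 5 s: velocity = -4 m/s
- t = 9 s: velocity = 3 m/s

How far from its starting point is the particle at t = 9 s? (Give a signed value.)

-17.5 m

Net displacement equals the area under the velocity-time graph (areas below the axis count negative).
0–1 s: ½(-5 + -2)(1) = -3.5 m
1–5 s: ½(-2 + -4)(4) = -12 m
5–9 s: ½(-4 + 3)(4) = -2 m
Net displacement = -17.5 m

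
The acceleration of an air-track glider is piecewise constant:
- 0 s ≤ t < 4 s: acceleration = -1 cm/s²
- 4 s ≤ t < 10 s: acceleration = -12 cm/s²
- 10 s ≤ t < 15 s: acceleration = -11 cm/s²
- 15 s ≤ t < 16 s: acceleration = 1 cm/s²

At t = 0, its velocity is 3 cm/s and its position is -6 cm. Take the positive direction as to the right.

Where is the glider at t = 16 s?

On each constant-a segment, Δv = aΔt and Δx = v₀Δt + ½aΔt²; chain segment to segment.
0–4 s: v starts 3 cm/s; Δx = 3·4 + ½·-1·4² = 4 cm; v ends -1 cm/s.
4–10 s: v starts -1 cm/s; Δx = -1·6 + ½·-12·6² = -222 cm; v ends -73 cm/s.
10–15 s: v starts -73 cm/s; Δx = -73·5 + ½·-11·5² = -502.5 cm; v ends -128 cm/s.
15–16 s: v starts -128 cm/s; Δx = -128·1 + ½·1·1² = -127.5 cm; v ends -127 cm/s.
x(16) = -6 + Σ Δx = -854 cm.

-854 cm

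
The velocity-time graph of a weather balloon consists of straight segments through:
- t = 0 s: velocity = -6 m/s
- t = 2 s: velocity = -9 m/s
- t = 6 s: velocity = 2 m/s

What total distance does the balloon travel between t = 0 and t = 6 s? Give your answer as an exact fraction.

Distance (not displacement) is the total path length: add the absolute areas under v-t.
0–2 s: |½(-6 + -9)(2)| = 15 m
2–6 s: v = 0 at t = 58/11 s; triangle areas 162/11 + 8/11 = 170/11 m
Total distance = 335/11 m

335/11 m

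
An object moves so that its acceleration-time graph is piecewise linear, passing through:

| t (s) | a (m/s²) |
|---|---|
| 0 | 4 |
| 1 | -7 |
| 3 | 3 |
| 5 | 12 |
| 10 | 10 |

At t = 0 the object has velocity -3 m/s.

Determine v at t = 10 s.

Δv equals the area under the a-t graph; then v = v₀ + Δv.
0–1 s: ½(4 + -7)(1) = -1.5 m/s
1–3 s: ½(-7 + 3)(2) = -4 m/s
3–5 s: ½(3 + 12)(2) = 15 m/s
5–10 s: ½(12 + 10)(5) = 55 m/s
Δv = 64.5 m/s, so v(10) = -3 + (64.5) = 61.5 m/s.

61.5 m/s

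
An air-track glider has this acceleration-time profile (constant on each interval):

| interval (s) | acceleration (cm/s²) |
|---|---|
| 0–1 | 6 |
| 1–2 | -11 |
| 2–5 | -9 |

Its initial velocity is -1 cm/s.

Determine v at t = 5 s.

Δv equals the area under the a-t graph; then v = v₀ + Δv.
0–1 s: 6 × 1 = 6 cm/s
1–2 s: -11 × 1 = -11 cm/s
2–5 s: -9 × 3 = -27 cm/s
Δv = -32 cm/s, so v(5) = -1 + (-32) = -33 cm/s.

-33 cm/s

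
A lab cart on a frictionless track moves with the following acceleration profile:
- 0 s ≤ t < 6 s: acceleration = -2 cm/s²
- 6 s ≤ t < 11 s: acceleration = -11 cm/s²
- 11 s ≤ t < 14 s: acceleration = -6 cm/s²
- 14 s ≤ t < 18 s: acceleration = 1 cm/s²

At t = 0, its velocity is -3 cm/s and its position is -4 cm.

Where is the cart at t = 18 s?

-851.5 cm

On each constant-a segment, Δv = aΔt and Δx = v₀Δt + ½aΔt²; chain segment to segment.
0–6 s: v starts -3 cm/s; Δx = -3·6 + ½·-2·6² = -54 cm; v ends -15 cm/s.
6–11 s: v starts -15 cm/s; Δx = -15·5 + ½·-11·5² = -212.5 cm; v ends -70 cm/s.
11–14 s: v starts -70 cm/s; Δx = -70·3 + ½·-6·3² = -237 cm; v ends -88 cm/s.
14–18 s: v starts -88 cm/s; Δx = -88·4 + ½·1·4² = -344 cm; v ends -84 cm/s.
x(18) = -4 + Σ Δx = -851.5 cm.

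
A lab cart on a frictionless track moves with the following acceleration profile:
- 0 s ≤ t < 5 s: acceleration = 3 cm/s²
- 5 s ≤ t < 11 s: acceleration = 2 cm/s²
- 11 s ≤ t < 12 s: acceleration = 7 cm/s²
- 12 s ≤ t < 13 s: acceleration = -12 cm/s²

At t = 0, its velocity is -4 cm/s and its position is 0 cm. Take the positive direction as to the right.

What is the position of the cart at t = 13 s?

170 cm

On each constant-a segment, Δv = aΔt and Δx = v₀Δt + ½aΔt²; chain segment to segment.
0–5 s: v starts -4 cm/s; Δx = -4·5 + ½·3·5² = 17.5 cm; v ends 11 cm/s.
5–11 s: v starts 11 cm/s; Δx = 11·6 + ½·2·6² = 102 cm; v ends 23 cm/s.
11–12 s: v starts 23 cm/s; Δx = 23·1 + ½·7·1² = 26.5 cm; v ends 30 cm/s.
12–13 s: v starts 30 cm/s; Δx = 30·1 + ½·-12·1² = 24 cm; v ends 18 cm/s.
x(13) = 0 + Σ Δx = 170 cm.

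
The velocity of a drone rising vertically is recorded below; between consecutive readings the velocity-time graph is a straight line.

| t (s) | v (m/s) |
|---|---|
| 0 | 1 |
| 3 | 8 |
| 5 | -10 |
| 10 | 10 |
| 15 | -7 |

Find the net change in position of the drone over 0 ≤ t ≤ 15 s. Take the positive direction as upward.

19 m

Displacement is the signed area under the v-t curve.
0–3 s: ½(1 + 8)(3) = 13.5 m
3–5 s: ½(8 + -10)(2) = -2 m
5–10 s: ½(-10 + 10)(5) = 0 m
10–15 s: ½(10 + -7)(5) = 7.5 m
Net displacement = 19 m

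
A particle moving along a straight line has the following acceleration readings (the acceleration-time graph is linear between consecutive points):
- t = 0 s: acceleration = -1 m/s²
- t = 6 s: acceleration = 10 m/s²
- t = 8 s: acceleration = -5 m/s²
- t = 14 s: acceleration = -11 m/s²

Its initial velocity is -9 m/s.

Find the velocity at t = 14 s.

-25 m/s

Δv equals the area under the a-t graph; then v = v₀ + Δv.
0–6 s: ½(-1 + 10)(6) = 27 m/s
6–8 s: ½(10 + -5)(2) = 5 m/s
8–14 s: ½(-5 + -11)(6) = -48 m/s
Δv = -16 m/s, so v(14) = -9 + (-16) = -25 m/s.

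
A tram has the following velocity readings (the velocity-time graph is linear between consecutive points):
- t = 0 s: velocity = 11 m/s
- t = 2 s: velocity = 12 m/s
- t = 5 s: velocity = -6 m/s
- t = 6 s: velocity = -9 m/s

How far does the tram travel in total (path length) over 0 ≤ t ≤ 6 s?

45.5 m

Distance (not displacement) is the total path length: add the absolute areas under v-t.
0–2 s: |½(11 + 12)(2)| = 23 m
2–5 s: v = 0 at t = 4 s; triangle areas 12 + 3 = 15 m
5–6 s: |½(-6 + -9)(1)| = 7.5 m
Total distance = 45.5 m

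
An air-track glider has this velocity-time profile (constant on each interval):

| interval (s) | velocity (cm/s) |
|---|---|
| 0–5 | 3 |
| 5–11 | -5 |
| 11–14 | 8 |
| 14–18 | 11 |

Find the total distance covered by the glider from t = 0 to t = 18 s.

Total distance travelled is ∫|v| dt — sum the magnitudes of each area piece.
0–5 s: |3| × 5 = 15 cm
5–11 s: |-5| × 6 = 30 cm
11–14 s: |8| × 3 = 24 cm
14–18 s: |11| × 4 = 44 cm
Total distance = 113 cm

113 cm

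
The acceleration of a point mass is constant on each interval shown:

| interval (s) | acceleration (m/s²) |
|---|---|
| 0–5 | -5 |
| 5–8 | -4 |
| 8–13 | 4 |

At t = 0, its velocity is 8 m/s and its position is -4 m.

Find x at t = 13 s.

On each constant-a segment, Δv = aΔt and Δx = v₀Δt + ½aΔt²; chain segment to segment.
0–5 s: v starts 8 m/s; Δx = 8·5 + ½·-5·5² = -22.5 m; v ends -17 m/s.
5–8 s: v starts -17 m/s; Δx = -17·3 + ½·-4·3² = -69 m; v ends -29 m/s.
8–13 s: v starts -29 m/s; Δx = -29·5 + ½·4·5² = -95 m; v ends -9 m/s.
x(13) = -4 + Σ Δx = -190.5 m.

-190.5 m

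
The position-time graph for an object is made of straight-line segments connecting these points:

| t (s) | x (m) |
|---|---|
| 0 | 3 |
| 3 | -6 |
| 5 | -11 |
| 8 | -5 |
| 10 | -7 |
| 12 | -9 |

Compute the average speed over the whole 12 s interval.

Average speed = (total path length)/(elapsed time); on a piecewise-linear x-t graph the path length is Σ|Δx|.
0–3 s: |Δx| = |-6 − 3| = 9 m
3–5 s: |Δx| = |-11 − -6| = 5 m
5–8 s: |Δx| = |-5 − -11| = 6 m
8–10 s: |Δx| = |-7 − -5| = 2 m
10–12 s: |Δx| = |-9 − -7| = 2 m
Total path = 24 m; average speed = 24/12 = 2 m/s.

2 m/s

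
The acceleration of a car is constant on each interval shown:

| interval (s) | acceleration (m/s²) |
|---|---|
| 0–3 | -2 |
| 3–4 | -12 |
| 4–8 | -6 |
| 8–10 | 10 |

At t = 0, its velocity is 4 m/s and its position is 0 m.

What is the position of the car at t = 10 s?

On each constant-a segment, Δv = aΔt and Δx = v₀Δt + ½aΔt²; chain segment to segment.
0–3 s: v starts 4 m/s; Δx = 4·3 + ½·-2·3² = 3 m; v ends -2 m/s.
3–4 s: v starts -2 m/s; Δx = -2·1 + ½·-12·1² = -8 m; v ends -14 m/s.
4–8 s: v starts -14 m/s; Δx = -14·4 + ½·-6·4² = -104 m; v ends -38 m/s.
8–10 s: v starts -38 m/s; Δx = -38·2 + ½·10·2² = -56 m; v ends -18 m/s.
x(10) = 0 + Σ Δx = -165 m.

-165 m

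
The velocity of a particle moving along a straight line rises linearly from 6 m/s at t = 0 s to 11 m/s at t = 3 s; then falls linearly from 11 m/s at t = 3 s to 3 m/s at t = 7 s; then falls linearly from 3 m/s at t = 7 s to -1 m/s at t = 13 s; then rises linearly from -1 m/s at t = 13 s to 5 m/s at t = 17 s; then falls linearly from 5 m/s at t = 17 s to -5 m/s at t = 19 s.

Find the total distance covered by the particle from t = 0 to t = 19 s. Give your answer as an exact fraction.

Distance (not displacement) is the total path length: add the absolute areas under v-t.
0–3 s: |½(6 + 11)(3)| = 25.5 m
3–7 s: |½(11 + 3)(4)| = 28 m
7–13 s: v = 0 at t = 11.5 s; triangle areas 6.75 + 0.75 = 7.5 m
13–17 s: v = 0 at t = 41/3 s; triangle areas 1/3 + 25/3 = 26/3 m
17–19 s: v = 0 at t = 18 s; triangle areas 2.5 + 2.5 = 5 m
Total distance = 224/3 m

224/3 m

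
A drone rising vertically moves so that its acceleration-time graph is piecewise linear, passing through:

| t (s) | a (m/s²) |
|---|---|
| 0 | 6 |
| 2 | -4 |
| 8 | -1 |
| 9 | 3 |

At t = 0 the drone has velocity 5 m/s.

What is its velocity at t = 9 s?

Δv equals the area under the a-t graph; then v = v₀ + Δv.
0–2 s: ½(6 + -4)(2) = 2 m/s
2–8 s: ½(-4 + -1)(6) = -15 m/s
8–9 s: ½(-1 + 3)(1) = 1 m/s
Δv = -12 m/s, so v(9) = 5 + (-12) = -7 m/s.

-7 m/s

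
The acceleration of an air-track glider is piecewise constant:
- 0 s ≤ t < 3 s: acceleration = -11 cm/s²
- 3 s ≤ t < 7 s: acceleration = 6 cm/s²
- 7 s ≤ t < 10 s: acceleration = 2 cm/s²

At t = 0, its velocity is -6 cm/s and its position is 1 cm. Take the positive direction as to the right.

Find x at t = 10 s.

On each constant-a segment, Δv = aΔt and Δx = v₀Δt + ½aΔt²; chain segment to segment.
0–3 s: v starts -6 cm/s; Δx = -6·3 + ½·-11·3² = -67.5 cm; v ends -39 cm/s.
3–7 s: v starts -39 cm/s; Δx = -39·4 + ½·6·4² = -108 cm; v ends -15 cm/s.
7–10 s: v starts -15 cm/s; Δx = -15·3 + ½·2·3² = -36 cm; v ends -9 cm/s.
x(10) = 1 + Σ Δx = -210.5 cm.

-210.5 cm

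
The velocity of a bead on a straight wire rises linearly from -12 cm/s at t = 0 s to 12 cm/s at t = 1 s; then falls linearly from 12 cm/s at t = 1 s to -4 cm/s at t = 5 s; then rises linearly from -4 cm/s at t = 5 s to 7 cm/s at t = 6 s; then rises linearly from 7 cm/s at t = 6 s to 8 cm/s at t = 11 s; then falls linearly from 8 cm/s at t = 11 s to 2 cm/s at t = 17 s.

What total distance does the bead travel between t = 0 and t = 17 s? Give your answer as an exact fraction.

Distance (not displacement) is the total path length: add the absolute areas under v-t.
0–1 s: v = 0 at t = 0.5 s; triangle areas 3 + 3 = 6 cm
1–5 s: v = 0 at t = 4 s; triangle areas 18 + 2 = 20 cm
5–6 s: v = 0 at t = 59/11 s; triangle areas 8/11 + 49/22 = 65/22 cm
6–11 s: |½(7 + 8)(5)| = 37.5 cm
11–17 s: |½(8 + 2)(6)| = 30 cm
Total distance = 1061/11 cm

1061/11 cm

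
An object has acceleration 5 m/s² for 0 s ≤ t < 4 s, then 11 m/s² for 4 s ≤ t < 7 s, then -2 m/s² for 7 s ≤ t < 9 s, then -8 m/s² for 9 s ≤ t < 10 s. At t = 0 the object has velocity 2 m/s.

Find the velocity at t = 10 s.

43 m/s

Δv equals the area under the a-t graph; then v = v₀ + Δv.
0–4 s: 5 × 4 = 20 m/s
4–7 s: 11 × 3 = 33 m/s
7–9 s: -2 × 2 = -4 m/s
9–10 s: -8 × 1 = -8 m/s
Δv = 41 m/s, so v(10) = 2 + (41) = 43 m/s.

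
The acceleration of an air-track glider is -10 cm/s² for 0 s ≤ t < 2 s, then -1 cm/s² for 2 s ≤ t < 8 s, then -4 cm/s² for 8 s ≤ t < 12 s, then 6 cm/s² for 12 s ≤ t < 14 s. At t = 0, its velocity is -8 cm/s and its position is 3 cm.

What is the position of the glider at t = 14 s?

On each constant-a segment, Δv = aΔt and Δx = v₀Δt + ½aΔt²; chain segment to segment.
0–2 s: v starts -8 cm/s; Δx = -8·2 + ½·-10·2² = -36 cm; v ends -28 cm/s.
2–8 s: v starts -28 cm/s; Δx = -28·6 + ½·-1·6² = -186 cm; v ends -34 cm/s.
8–12 s: v starts -34 cm/s; Δx = -34·4 + ½·-4·4² = -168 cm; v ends -50 cm/s.
12–14 s: v starts -50 cm/s; Δx = -50·2 + ½·6·2² = -88 cm; v ends -38 cm/s.
x(14) = 3 + Σ Δx = -475 cm.

-475 cm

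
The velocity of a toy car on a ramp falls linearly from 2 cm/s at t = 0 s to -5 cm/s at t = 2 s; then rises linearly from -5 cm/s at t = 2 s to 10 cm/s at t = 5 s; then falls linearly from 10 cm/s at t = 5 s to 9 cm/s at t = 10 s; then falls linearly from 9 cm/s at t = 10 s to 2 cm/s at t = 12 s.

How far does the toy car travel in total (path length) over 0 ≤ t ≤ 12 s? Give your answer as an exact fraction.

526/7 cm

Distance (not displacement) is the total path length: add the absolute areas under v-t.
0–2 s: v = 0 at t = 4/7 s; triangle areas 4/7 + 25/7 = 29/7 cm
2–5 s: v = 0 at t = 3 s; triangle areas 2.5 + 10 = 12.5 cm
5–10 s: |½(10 + 9)(5)| = 47.5 cm
10–12 s: |½(9 + 2)(2)| = 11 cm
Total distance = 526/7 cm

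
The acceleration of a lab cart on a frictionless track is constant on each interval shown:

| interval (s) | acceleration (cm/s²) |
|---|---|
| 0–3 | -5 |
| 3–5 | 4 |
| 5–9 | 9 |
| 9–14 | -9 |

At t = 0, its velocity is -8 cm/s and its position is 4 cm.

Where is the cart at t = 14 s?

On each constant-a segment, Δv = aΔt and Δx = v₀Δt + ½aΔt²; chain segment to segment.
0–3 s: v starts -8 cm/s; Δx = -8·3 + ½·-5·3² = -46.5 cm; v ends -23 cm/s.
3–5 s: v starts -23 cm/s; Δx = -23·2 + ½·4·2² = -38 cm; v ends -15 cm/s.
5–9 s: v starts -15 cm/s; Δx = -15·4 + ½·9·4² = 12 cm; v ends 21 cm/s.
9–14 s: v starts 21 cm/s; Δx = 21·5 + ½·-9·5² = -7.5 cm; v ends -24 cm/s.
x(14) = 4 + Σ Δx = -76 cm.

-76 cm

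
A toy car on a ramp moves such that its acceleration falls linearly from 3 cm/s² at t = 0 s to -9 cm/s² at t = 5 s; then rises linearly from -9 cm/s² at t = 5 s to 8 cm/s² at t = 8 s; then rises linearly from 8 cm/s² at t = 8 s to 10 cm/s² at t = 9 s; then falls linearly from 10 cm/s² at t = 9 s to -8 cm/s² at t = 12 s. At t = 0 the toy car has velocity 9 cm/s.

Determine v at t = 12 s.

Δv equals the area under the a-t graph; then v = v₀ + Δv.
0–5 s: ½(3 + -9)(5) = -15 cm/s
5–8 s: ½(-9 + 8)(3) = -1.5 cm/s
8–9 s: ½(8 + 10)(1) = 9 cm/s
9–12 s: ½(10 + -8)(3) = 3 cm/s
Δv = -4.5 cm/s, so v(12) = 9 + (-4.5) = 4.5 cm/s.

4.5 cm/s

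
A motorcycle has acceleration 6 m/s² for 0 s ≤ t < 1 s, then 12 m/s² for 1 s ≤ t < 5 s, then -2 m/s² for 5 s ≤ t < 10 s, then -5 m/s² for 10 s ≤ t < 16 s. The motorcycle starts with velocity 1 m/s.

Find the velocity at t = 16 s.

Δv equals the area under the a-t graph; then v = v₀ + Δv.
0–1 s: 6 × 1 = 6 m/s
1–5 s: 12 × 4 = 48 m/s
5–10 s: -2 × 5 = -10 m/s
10–16 s: -5 × 6 = -30 m/s
Δv = 14 m/s, so v(16) = 1 + (14) = 15 m/s.

15 m/s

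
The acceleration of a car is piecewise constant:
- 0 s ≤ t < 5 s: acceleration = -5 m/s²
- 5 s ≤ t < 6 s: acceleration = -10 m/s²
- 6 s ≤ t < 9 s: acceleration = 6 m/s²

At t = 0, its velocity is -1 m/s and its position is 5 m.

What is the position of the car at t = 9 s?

On each constant-a segment, Δv = aΔt and Δx = v₀Δt + ½aΔt²; chain segment to segment.
0–5 s: v starts -1 m/s; Δx = -1·5 + ½·-5·5² = -67.5 m; v ends -26 m/s.
5–6 s: v starts -26 m/s; Δx = -26·1 + ½·-10·1² = -31 m; v ends -36 m/s.
6–9 s: v starts -36 m/s; Δx = -36·3 + ½·6·3² = -81 m; v ends -18 m/s.
x(9) = 5 + Σ Δx = -174.5 m.

-174.5 m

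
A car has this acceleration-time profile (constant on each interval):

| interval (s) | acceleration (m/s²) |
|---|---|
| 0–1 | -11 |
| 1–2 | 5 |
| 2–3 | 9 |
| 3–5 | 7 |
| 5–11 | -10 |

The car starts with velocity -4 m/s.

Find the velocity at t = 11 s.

-47 m/s

Δv equals the area under the a-t graph; then v = v₀ + Δv.
0–1 s: -11 × 1 = -11 m/s
1–2 s: 5 × 1 = 5 m/s
2–3 s: 9 × 1 = 9 m/s
3–5 s: 7 × 2 = 14 m/s
5–11 s: -10 × 6 = -60 m/s
Δv = -43 m/s, so v(11) = -4 + (-43) = -47 m/s.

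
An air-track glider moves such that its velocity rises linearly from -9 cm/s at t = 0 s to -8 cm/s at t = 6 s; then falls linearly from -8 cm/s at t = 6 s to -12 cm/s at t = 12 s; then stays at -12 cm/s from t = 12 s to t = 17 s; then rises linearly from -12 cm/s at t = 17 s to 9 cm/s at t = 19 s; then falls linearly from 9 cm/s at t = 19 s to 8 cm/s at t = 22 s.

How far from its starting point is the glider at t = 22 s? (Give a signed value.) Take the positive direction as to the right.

Displacement is the signed area under the v-t curve.
0–6 s: ½(-9 + -8)(6) = -51 cm
6–12 s: ½(-8 + -12)(6) = -60 cm
12–17 s: -12 × 5 = -60 cm
17–19 s: ½(-12 + 9)(2) = -3 cm
19–22 s: ½(9 + 8)(3) = 25.5 cm
Net displacement = -148.5 cm

-148.5 cm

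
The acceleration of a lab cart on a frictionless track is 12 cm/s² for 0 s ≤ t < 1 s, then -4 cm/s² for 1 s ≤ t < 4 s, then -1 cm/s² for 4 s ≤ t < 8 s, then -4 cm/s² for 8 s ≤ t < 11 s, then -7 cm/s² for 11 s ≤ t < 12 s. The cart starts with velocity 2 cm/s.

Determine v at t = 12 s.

Δv equals the area under the a-t graph; then v = v₀ + Δv.
0–1 s: 12 × 1 = 12 cm/s
1–4 s: -4 × 3 = -12 cm/s
4–8 s: -1 × 4 = -4 cm/s
8–11 s: -4 × 3 = -12 cm/s
11–12 s: -7 × 1 = -7 cm/s
Δv = -23 cm/s, so v(12) = 2 + (-23) = -21 cm/s.

-21 cm/s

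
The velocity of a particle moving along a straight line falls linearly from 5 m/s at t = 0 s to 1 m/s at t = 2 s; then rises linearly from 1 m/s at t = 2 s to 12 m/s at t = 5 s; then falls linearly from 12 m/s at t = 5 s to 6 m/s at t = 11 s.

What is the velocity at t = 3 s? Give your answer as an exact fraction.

On 2–5 s the graph is linear from 1 to 12 m/s: v(3) = 1 + (12 − 1)·(3 − 2)/(5 − 2) = 14/3 m/s.

14/3 m/s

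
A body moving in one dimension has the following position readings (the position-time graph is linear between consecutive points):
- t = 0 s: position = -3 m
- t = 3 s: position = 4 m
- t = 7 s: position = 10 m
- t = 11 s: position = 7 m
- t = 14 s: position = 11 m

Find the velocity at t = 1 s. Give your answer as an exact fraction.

7/3 m/s

Velocity is the slope of the x-t graph on 0–3 s: (4 − -3)/(3 − 0) = 7/3 m/s.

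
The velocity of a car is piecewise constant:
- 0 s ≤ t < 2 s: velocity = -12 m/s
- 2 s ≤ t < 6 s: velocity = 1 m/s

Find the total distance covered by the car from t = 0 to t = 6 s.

Distance (not displacement) is the total path length: add the absolute areas under v-t.
0–2 s: |-12| × 2 = 24 m
2–6 s: |1| × 4 = 4 m
Total distance = 28 m

28 m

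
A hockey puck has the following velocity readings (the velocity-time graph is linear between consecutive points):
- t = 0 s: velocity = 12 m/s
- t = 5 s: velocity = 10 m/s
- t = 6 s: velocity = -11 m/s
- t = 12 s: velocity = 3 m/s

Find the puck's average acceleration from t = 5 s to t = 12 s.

-1 m/s²

Average acceleration = Δv/Δt = (3 − 10)/(12 − 5) = -1 m/s².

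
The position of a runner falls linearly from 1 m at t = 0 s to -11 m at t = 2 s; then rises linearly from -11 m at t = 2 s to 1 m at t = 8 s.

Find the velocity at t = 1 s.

Velocity is the slope of the x-t graph on 0–2 s: (-11 − 1)/(2 − 0) = -6 m/s.

-6 m/s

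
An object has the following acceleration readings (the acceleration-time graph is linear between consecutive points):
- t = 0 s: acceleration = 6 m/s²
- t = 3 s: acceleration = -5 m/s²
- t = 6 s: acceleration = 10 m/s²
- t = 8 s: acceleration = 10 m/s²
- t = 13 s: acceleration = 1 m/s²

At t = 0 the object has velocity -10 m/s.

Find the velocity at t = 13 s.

Δv equals the area under the a-t graph; then v = v₀ + Δv.
0–3 s: ½(6 + -5)(3) = 1.5 m/s
3–6 s: ½(-5 + 10)(3) = 7.5 m/s
6–8 s: 10 × 2 = 20 m/s
8–13 s: ½(10 + 1)(5) = 27.5 m/s
Δv = 56.5 m/s, so v(13) = -10 + (56.5) = 46.5 m/s.

46.5 m/s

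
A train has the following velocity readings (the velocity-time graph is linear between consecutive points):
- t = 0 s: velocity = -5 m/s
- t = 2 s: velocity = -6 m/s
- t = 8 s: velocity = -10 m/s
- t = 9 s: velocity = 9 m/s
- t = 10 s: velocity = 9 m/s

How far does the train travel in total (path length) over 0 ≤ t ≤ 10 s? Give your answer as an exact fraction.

Distance (not displacement) is the total path length: add the absolute areas under v-t.
0–2 s: |½(-5 + -6)(2)| = 11 m
2–8 s: |½(-6 + -10)(6)| = 48 m
8–9 s: v = 0 at t = 162/19 s; triangle areas 50/19 + 81/38 = 181/38 m
9–10 s: |9| × 1 = 9 m
Total distance = 2765/38 m

2765/38 m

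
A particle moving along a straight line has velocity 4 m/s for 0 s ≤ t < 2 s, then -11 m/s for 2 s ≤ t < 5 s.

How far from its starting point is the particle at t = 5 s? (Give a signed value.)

Net displacement equals the area under the velocity-time graph (areas below the axis count negative).
0–2 s: 4 × 2 = 8 m
2–5 s: -11 × 3 = -33 m
Net displacement = -25 m

-25 m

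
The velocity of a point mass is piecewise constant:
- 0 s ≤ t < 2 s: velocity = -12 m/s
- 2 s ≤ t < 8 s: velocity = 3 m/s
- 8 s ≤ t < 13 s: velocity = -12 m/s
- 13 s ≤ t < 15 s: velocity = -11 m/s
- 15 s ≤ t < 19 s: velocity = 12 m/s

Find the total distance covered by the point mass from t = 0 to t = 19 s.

Distance (not displacement) is the total path length: add the absolute areas under v-t.
0–2 s: |-12| × 2 = 24 m
2–8 s: |3| × 6 = 18 m
8–13 s: |-12| × 5 = 60 m
13–15 s: |-11| × 2 = 22 m
15–19 s: |12| × 4 = 48 m
Total distance = 172 m

172 m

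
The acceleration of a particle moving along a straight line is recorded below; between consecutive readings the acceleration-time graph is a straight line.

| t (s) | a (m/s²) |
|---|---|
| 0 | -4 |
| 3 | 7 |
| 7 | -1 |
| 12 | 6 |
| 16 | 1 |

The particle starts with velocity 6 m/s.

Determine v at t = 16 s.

Δv equals the area under the a-t graph; then v = v₀ + Δv.
0–3 s: ½(-4 + 7)(3) = 4.5 m/s
3–7 s: ½(7 + -1)(4) = 12 m/s
7–12 s: ½(-1 + 6)(5) = 12.5 m/s
12–16 s: ½(6 + 1)(4) = 14 m/s
Δv = 43 m/s, so v(16) = 6 + (43) = 49 m/s.

49 m/s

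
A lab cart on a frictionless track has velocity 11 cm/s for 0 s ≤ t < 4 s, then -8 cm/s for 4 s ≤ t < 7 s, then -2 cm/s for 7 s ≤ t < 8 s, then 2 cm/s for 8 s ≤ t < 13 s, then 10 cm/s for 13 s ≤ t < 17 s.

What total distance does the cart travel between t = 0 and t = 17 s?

120 cm

Total distance travelled is ∫|v| dt — sum the magnitudes of each area piece.
0–4 s: |11| × 4 = 44 cm
4–7 s: |-8| × 3 = 24 cm
7–8 s: |-2| × 1 = 2 cm
8–13 s: |2| × 5 = 10 cm
13–17 s: |10| × 4 = 40 cm
Total distance = 120 cm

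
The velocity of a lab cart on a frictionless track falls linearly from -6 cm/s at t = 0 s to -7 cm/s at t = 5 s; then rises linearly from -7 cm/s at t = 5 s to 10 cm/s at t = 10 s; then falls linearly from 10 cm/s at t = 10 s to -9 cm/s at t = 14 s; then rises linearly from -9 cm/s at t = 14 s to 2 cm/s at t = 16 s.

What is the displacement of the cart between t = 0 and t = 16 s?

-30 cm

Net displacement equals the area under the velocity-time graph (areas below the axis count negative).
0–5 s: ½(-6 + -7)(5) = -32.5 cm
5–10 s: ½(-7 + 10)(5) = 7.5 cm
10–14 s: ½(10 + -9)(4) = 2 cm
14–16 s: ½(-9 + 2)(2) = -7 cm
Net displacement = -30 cm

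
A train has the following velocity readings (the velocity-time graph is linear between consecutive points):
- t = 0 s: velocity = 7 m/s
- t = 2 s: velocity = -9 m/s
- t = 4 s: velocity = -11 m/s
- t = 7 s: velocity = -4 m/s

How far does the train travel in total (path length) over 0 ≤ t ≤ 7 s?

Total distance travelled is ∫|v| dt — sum the magnitudes of each area piece.
0–2 s: v = 0 at t = 0.875 s; triangle areas 3.0625 + 5.0625 = 8.125 m
2–4 s: |½(-9 + -11)(2)| = 20 m
4–7 s: |½(-11 + -4)(3)| = 22.5 m
Total distance = 50.625 m

50.625 m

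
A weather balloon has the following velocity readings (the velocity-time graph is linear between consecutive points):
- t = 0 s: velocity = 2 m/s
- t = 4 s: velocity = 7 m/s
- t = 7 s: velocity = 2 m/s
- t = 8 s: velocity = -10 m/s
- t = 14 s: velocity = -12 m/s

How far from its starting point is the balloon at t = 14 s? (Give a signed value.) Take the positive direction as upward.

-38.5 m

Displacement is the signed area under the v-t curve.
0–4 s: ½(2 + 7)(4) = 18 m
4–7 s: ½(7 + 2)(3) = 13.5 m
7–8 s: ½(2 + -10)(1) = -4 m
8–14 s: ½(-10 + -12)(6) = -66 m
Net displacement = -38.5 m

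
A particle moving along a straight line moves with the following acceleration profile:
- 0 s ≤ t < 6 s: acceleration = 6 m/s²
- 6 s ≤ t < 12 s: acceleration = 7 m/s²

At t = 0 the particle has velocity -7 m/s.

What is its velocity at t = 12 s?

71 m/s

Δv equals the area under the a-t graph; then v = v₀ + Δv.
0–6 s: 6 × 6 = 36 m/s
6–12 s: 7 × 6 = 42 m/s
Δv = 78 m/s, so v(12) = -7 + (78) = 71 m/s.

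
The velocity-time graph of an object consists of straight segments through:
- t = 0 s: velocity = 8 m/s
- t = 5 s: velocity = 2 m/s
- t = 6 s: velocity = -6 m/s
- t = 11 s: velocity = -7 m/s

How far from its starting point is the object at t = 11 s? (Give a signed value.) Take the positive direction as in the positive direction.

Net displacement equals the area under the velocity-time graph (areas below the axis count negative).
0–5 s: ½(8 + 2)(5) = 25 m
5–6 s: ½(2 + -6)(1) = -2 m
6–11 s: ½(-6 + -7)(5) = -32.5 m
Net displacement = -9.5 m

-9.5 m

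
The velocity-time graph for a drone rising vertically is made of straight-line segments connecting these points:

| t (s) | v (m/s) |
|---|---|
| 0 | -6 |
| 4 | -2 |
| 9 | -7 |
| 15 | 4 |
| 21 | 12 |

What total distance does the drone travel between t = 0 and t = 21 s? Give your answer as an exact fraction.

2293/22 m

Distance (not displacement) is the total path length: add the absolute areas under v-t.
0–4 s: |½(-6 + -2)(4)| = 16 m
4–9 s: |½(-2 + -7)(5)| = 22.5 m
9–15 s: v = 0 at t = 141/11 s; triangle areas 147/11 + 48/11 = 195/11 m
15–21 s: |½(4 + 12)(6)| = 48 m
Total distance = 2293/22 m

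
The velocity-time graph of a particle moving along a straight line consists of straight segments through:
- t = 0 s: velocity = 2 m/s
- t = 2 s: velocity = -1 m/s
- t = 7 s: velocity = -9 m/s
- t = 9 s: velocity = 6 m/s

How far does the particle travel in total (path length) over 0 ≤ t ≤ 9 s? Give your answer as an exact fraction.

517/15 m

Distance (not displacement) is the total path length: add the absolute areas under v-t.
0–2 s: v = 0 at t = 4/3 s; triangle areas 4/3 + 1/3 = 5/3 m
2–7 s: |½(-1 + -9)(5)| = 25 m
7–9 s: v = 0 at t = 8.2 s; triangle areas 5.4 + 2.4 = 7.8 m
Total distance = 517/15 m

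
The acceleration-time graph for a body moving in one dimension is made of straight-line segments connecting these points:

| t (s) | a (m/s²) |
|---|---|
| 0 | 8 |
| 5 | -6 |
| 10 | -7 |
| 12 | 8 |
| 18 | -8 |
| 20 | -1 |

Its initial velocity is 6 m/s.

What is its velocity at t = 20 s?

-29.5 m/s

Δv equals the area under the a-t graph; then v = v₀ + Δv.
0–5 s: ½(8 + -6)(5) = 5 m/s
5–10 s: ½(-6 + -7)(5) = -32.5 m/s
10–12 s: ½(-7 + 8)(2) = 1 m/s
12–18 s: ½(8 + -8)(6) = 0 m/s
18–20 s: ½(-8 + -1)(2) = -9 m/s
Δv = -35.5 m/s, so v(20) = 6 + (-35.5) = -29.5 m/s.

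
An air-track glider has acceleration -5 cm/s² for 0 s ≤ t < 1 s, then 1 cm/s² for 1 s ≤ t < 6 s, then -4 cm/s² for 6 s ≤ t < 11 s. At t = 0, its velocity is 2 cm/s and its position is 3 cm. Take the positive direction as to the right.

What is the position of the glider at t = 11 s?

-40 cm

On each constant-a segment, Δv = aΔt and Δx = v₀Δt + ½aΔt²; chain segment to segment.
0–1 s: v starts 2 cm/s; Δx = 2·1 + ½·-5·1² = -0.5 cm; v ends -3 cm/s.
1–6 s: v starts -3 cm/s; Δx = -3·5 + ½·1·5² = -2.5 cm; v ends 2 cm/s.
6–11 s: v starts 2 cm/s; Δx = 2·5 + ½·-4·5² = -40 cm; v ends -18 cm/s.
x(11) = 3 + Σ Δx = -40 cm.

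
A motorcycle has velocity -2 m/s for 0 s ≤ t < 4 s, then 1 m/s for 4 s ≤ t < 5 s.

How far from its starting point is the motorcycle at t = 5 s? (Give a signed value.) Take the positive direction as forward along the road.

-7 m

Net displacement equals the area under the velocity-time graph (areas below the axis count negative).
0–4 s: -2 × 4 = -8 m
4–5 s: 1 × 1 = 1 m
Net displacement = -7 m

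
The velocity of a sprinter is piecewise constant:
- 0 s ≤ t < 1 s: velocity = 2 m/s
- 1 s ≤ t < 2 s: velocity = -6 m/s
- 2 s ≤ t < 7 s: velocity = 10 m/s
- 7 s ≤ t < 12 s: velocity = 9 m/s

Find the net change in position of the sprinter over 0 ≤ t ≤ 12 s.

Net displacement equals the area under the velocity-time graph (areas below the axis count negative).
0–1 s: 2 × 1 = 2 m
1–2 s: -6 × 1 = -6 m
2–7 s: 10 × 5 = 50 m
7–12 s: 9 × 5 = 45 m
Net displacement = 91 m

91 m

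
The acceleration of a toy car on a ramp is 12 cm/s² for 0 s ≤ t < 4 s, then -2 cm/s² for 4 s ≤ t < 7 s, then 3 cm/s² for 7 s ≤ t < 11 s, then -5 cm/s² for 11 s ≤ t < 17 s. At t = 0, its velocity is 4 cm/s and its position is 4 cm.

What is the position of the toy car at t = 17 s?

729 cm

On each constant-a segment, Δv = aΔt and Δx = v₀Δt + ½aΔt²; chain segment to segment.
0–4 s: v starts 4 cm/s; Δx = 4·4 + ½·12·4² = 112 cm; v ends 52 cm/s.
4–7 s: v starts 52 cm/s; Δx = 52·3 + ½·-2·3² = 147 cm; v ends 46 cm/s.
7–11 s: v starts 46 cm/s; Δx = 46·4 + ½·3·4² = 208 cm; v ends 58 cm/s.
11–17 s: v starts 58 cm/s; Δx = 58·6 + ½·-5·6² = 258 cm; v ends 28 cm/s.
x(17) = 4 + Σ Δx = 729 cm.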